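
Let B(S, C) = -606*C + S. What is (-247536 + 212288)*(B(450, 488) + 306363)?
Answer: -390724080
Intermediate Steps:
B(S, C) = S - 606*C
(-247536 + 212288)*(B(450, 488) + 306363) = (-247536 + 212288)*((450 - 606*488) + 306363) = -35248*((450 - 295728) + 306363) = -35248*(-295278 + 306363) = -35248*11085 = -390724080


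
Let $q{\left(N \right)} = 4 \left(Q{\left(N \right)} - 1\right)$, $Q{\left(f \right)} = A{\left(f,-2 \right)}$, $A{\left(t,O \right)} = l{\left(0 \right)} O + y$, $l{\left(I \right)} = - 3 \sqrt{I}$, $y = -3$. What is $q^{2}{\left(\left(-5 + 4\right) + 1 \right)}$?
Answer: $256$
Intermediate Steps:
$A{\left(t,O \right)} = -3$ ($A{\left(t,O \right)} = - 3 \sqrt{0} O - 3 = \left(-3\right) 0 O - 3 = 0 O - 3 = 0 - 3 = -3$)
$Q{\left(f \right)} = -3$
$q{\left(N \right)} = -16$ ($q{\left(N \right)} = 4 \left(-3 - 1\right) = 4 \left(-4\right) = -16$)
$q^{2}{\left(\left(-5 + 4\right) + 1 \right)} = \left(-16\right)^{2} = 256$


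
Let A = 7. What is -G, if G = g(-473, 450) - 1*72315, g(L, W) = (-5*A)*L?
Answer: 55760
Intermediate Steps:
g(L, W) = -35*L (g(L, W) = (-5*7)*L = -35*L)
G = -55760 (G = -35*(-473) - 1*72315 = 16555 - 72315 = -55760)
-G = -1*(-55760) = 55760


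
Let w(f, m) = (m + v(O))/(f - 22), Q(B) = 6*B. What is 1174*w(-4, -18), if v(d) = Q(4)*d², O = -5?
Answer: -341634/13 ≈ -26280.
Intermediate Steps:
v(d) = 24*d² (v(d) = (6*4)*d² = 24*d²)
w(f, m) = (600 + m)/(-22 + f) (w(f, m) = (m + 24*(-5)²)/(f - 22) = (m + 24*25)/(-22 + f) = (m + 600)/(-22 + f) = (600 + m)/(-22 + f))
1174*w(-4, -18) = 1174*((600 - 18)/(-22 - 4)) = 1174*(582/(-26)) = 1174*(-1/26*582) = 1174*(-291/13) = -341634/13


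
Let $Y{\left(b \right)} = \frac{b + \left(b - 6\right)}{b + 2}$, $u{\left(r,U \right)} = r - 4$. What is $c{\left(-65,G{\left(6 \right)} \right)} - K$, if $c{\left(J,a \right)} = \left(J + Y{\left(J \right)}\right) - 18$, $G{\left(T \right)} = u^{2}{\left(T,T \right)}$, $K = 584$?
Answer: $- \frac{41885}{63} \approx -664.84$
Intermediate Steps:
$u{\left(r,U \right)} = -4 + r$
$Y{\left(b \right)} = \frac{-6 + 2 b}{2 + b}$ ($Y{\left(b \right)} = \frac{b + \left(b - 6\right)}{2 + b} = \frac{b + \left(-6 + b\right)}{2 + b} = \frac{-6 + 2 b}{2 + b}$)
$G{\left(T \right)} = \left(-4 + T\right)^{2}$
$c{\left(J,a \right)} = -18 + J + \frac{2 \left(-3 + J\right)}{2 + J}$ ($c{\left(J,a \right)} = \left(J + \frac{2 \left(-3 + J\right)}{2 + J}\right) - 18 = -18 + J + \frac{2 \left(-3 + J\right)}{2 + J}$)
$c{\left(-65,G{\left(6 \right)} \right)} - K = \frac{-42 + \left(-65\right)^{2} - -910}{2 - 65} - 584 = \frac{-42 + 4225 + 910}{-63} - 584 = \left(- \frac{1}{63}\right) 5093 - 584 = - \frac{5093}{63} - 584 = - \frac{41885}{63}$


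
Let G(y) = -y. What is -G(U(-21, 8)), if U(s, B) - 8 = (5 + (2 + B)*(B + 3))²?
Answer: 13233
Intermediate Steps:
U(s, B) = 8 + (5 + (2 + B)*(3 + B))² (U(s, B) = 8 + (5 + (2 + B)*(B + 3))² = 8 + (5 + (2 + B)*(3 + B))²)
-G(U(-21, 8)) = -(-1)*(8 + (11 + 8² + 5*8)²) = -(-1)*(8 + (11 + 64 + 40)²) = -(-1)*(8 + 115²) = -(-1)*(8 + 13225) = -(-1)*13233 = -1*(-13233) = 13233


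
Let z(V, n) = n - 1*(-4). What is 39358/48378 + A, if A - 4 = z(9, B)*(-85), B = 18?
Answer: -4101545/2199 ≈ -1865.2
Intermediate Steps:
z(V, n) = 4 + n (z(V, n) = n + 4 = 4 + n)
A = -1866 (A = 4 + (4 + 18)*(-85) = 4 + 22*(-85) = 4 - 1870 = -1866)
39358/48378 + A = 39358/48378 - 1866 = 39358*(1/48378) - 1866 = 1789/2199 - 1866 = -4101545/2199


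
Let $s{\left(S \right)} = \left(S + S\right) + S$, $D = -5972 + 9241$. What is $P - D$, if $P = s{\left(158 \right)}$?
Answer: $-2795$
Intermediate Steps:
$D = 3269$
$s{\left(S \right)} = 3 S$ ($s{\left(S \right)} = 2 S + S = 3 S$)
$P = 474$ ($P = 3 \cdot 158 = 474$)
$P - D = 474 - 3269 = -2795$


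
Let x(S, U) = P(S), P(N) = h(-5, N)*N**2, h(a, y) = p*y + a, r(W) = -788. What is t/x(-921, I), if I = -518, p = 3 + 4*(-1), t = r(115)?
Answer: -197/194247189 ≈ -1.0142e-6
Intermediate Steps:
t = -788
p = -1 (p = 3 - 4 = -1)
h(a, y) = a - y (h(a, y) = -y + a = a - y)
P(N) = N**2*(-5 - N) (P(N) = (-5 - N)*N**2 = N**2*(-5 - N))
x(S, U) = S**2*(-5 - S)
t/x(-921, I) = -788*1/(848241*(-5 - 1*(-921))) = -788*1/(848241*(-5 + 921)) = -788/(848241*916) = -788/776988756 = -788*1/776988756 = -197/194247189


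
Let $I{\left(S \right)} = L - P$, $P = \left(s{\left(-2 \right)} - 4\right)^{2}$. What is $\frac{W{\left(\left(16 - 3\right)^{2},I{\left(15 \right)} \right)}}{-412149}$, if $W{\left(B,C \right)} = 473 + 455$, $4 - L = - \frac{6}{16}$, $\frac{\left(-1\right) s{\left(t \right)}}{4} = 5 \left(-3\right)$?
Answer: $- \frac{928}{412149} \approx -0.0022516$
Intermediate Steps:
$s{\left(t \right)} = 60$ ($s{\left(t \right)} = - 4 \cdot 5 \left(-3\right) = \left(-4\right) \left(-15\right) = 60$)
$L = \frac{35}{8}$ ($L = 4 - - \frac{6}{16} = 4 - \left(-6\right) \frac{1}{16} = 4 - - \frac{3}{8} = 4 + \frac{3}{8} = \frac{35}{8} \approx 4.375$)
$P = 3136$ ($P = \left(60 - 4\right)^{2} = 56^{2} = 3136$)
$I{\left(S \right)} = - \frac{25053}{8}$ ($I{\left(S \right)} = \frac{35}{8} - 3136 = - \frac{25053}{8}$)
$W{\left(B,C \right)} = 928$
$\frac{W{\left(\left(16 - 3\right)^{2},I{\left(15 \right)} \right)}}{-412149} = \frac{928}{-412149} = 928 \left(- \frac{1}{412149}\right) = - \frac{928}{412149}$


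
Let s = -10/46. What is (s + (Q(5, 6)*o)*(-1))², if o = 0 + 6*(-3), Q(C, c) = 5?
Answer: 4264225/529 ≈ 8060.9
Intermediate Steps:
o = -18 (o = 0 - 18 = -18)
s = -5/23 (s = -10*1/46 = -5/23 ≈ -0.21739)
(s + (Q(5, 6)*o)*(-1))² = (-5/23 + (5*(-18))*(-1))² = (-5/23 - 90*(-1))² = (-5/23 + 90)² = (2065/23)² = 4264225/529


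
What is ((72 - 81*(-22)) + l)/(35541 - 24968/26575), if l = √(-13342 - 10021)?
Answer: 49270050/944477107 + 26575*I*√23363/944477107 ≈ 0.052166 + 0.0043008*I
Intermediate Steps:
l = I*√23363 (l = √(-23363) = I*√23363 ≈ 152.85*I)
((72 - 81*(-22)) + l)/(35541 - 24968/26575) = ((72 - 81*(-22)) + I*√23363)/(35541 - 24968/26575) = ((72 + 1782) + I*√23363)/(35541 - 24968*1/26575) = (1854 + I*√23363)/(35541 - 24968/26575) = (1854 + I*√23363)/(944477107/26575) = (1854 + I*√23363)*(26575/944477107) = 49270050/944477107 + 26575*I*√23363/944477107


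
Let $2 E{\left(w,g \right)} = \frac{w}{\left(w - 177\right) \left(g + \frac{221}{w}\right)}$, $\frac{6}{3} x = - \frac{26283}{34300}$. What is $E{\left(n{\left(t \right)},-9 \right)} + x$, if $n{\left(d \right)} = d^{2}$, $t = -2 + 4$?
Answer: $- \frac{168347243}{439108600} \approx -0.38338$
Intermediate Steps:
$t = 2$
$x = - \frac{26283}{68600}$ ($x = \frac{\left(-26283\right) \frac{1}{34300}}{2} = \frac{1}{2} \left(- \frac{26283}{34300}\right) = - \frac{26283}{68600} \approx -0.38313$)
$E{\left(w,g \right)} = \frac{w}{2 \left(-177 + w\right) \left(g + \frac{221}{w}\right)}$ ($E{\left(w,g \right)} = \frac{w \frac{1}{\left(w - 177\right) \left(g + \frac{221}{w}\right)}}{2} = \frac{w \frac{1}{\left(-177 + w\right) \left(g + \frac{221}{w}\right)}}{2} = \frac{w \frac{1}{-177 + w} \frac{1}{g + \frac{221}{w}}}{2} = \frac{w}{2 \left(-177 + w\right) \left(g + \frac{221}{w}\right)}$)
$E{\left(n{\left(t \right)},-9 \right)} + x = \frac{\left(2^{2}\right)^{2}}{2 \left(-39117 + 221 \cdot 2^{2} - 9 \left(2^{2}\right)^{2} - - 1593 \cdot 2^{2}\right)} - \frac{26283}{68600} = \frac{4^{2}}{2 \left(-39117 + 221 \cdot 4 - 9 \cdot 4^{2} - \left(-1593\right) 4\right)} - \frac{26283}{68600} = \frac{1}{2} \cdot 16 \frac{1}{-39117 + 884 - 144 + 6372} - \frac{26283}{68600} = \frac{1}{2} \cdot 16 \frac{1}{-32005} - \frac{26283}{68600} = \frac{1}{2} \cdot 16 \left(- \frac{1}{32005}\right) - \frac{26283}{68600} = - \frac{8}{32005} - \frac{26283}{68600} = - \frac{168347243}{439108600}$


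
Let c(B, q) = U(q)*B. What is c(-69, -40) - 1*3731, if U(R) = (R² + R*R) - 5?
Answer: -224186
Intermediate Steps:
U(R) = -5 + 2*R² (U(R) = (R² + R²) - 5 = 2*R² - 5 = -5 + 2*R²)
c(B, q) = B*(-5 + 2*q²) (c(B, q) = (-5 + 2*q²)*B = B*(-5 + 2*q²))
c(-69, -40) - 1*3731 = -69*(-5 + 2*(-40)²) - 1*3731 = -69*(-5 + 2*1600) - 3731 = -69*(-5 + 3200) - 3731 = -69*3195 - 3731 = -220455 - 3731 = -224186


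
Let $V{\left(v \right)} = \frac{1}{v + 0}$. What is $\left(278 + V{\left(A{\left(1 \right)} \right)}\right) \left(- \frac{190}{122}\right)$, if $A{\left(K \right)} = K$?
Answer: $- \frac{26505}{61} \approx -434.51$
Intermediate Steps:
$V{\left(v \right)} = \frac{1}{v}$
$\left(278 + V{\left(A{\left(1 \right)} \right)}\right) \left(- \frac{190}{122}\right) = \left(278 + 1^{-1}\right) \left(- \frac{190}{122}\right) = \left(278 + 1\right) \left(\left(-190\right) \frac{1}{122}\right) = 279 \left(- \frac{95}{61}\right) = - \frac{26505}{61}$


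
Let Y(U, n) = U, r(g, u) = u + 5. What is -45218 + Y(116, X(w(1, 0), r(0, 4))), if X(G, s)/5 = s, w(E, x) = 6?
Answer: -45102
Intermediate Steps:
r(g, u) = 5 + u
X(G, s) = 5*s
-45218 + Y(116, X(w(1, 0), r(0, 4))) = -45218 + 116 = -45102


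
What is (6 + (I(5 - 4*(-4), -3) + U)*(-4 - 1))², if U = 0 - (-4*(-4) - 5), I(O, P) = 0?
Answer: 3721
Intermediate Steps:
U = -11 (U = 0 - (16 - 5) = 0 - 1*11 = 0 - 11 = -11)
(6 + (I(5 - 4*(-4), -3) + U)*(-4 - 1))² = (6 + (0 - 11)*(-4 - 1))² = (6 - 11*(-5))² = (6 + 55)² = 61² = 3721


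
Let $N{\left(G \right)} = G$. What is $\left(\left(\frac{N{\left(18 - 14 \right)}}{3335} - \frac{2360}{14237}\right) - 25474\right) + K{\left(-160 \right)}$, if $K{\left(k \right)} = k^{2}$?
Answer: $\frac{259770266}{2064365} \approx 125.84$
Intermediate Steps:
$\left(\left(\frac{N{\left(18 - 14 \right)}}{3335} - \frac{2360}{14237}\right) - 25474\right) + K{\left(-160 \right)} = \left(\left(\frac{18 - 14}{3335} - \frac{2360}{14237}\right) - 25474\right) + \left(-160\right)^{2} = \left(\left(4 \cdot \frac{1}{3335} - \frac{2360}{14237}\right) - 25474\right) + 25600 = \left(\left(\frac{4}{3335} - \frac{2360}{14237}\right) - 25474\right) + 25600 = \left(- \frac{339724}{2064365} - 25474\right) + 25600 = - \frac{52587973734}{2064365} + 25600 = \frac{259770266}{2064365}$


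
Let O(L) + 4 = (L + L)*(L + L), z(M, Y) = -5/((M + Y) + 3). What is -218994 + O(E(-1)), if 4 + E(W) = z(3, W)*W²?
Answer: -218898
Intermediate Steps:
z(M, Y) = -5/(3 + M + Y)
E(W) = -4 - 5*W²/(6 + W) (E(W) = -4 + (-5/(3 + 3 + W))*W² = -4 + (-5/(6 + W))*W² = -4 - 5*W²/(6 + W))
O(L) = -4 + 4*L² (O(L) = -4 + (L + L)*(L + L) = -4 + (2*L)*(2*L) = -4 + 4*L²)
-218994 + O(E(-1)) = -218994 + (-4 + 4*((-24 - 5*(-1)² - 4*(-1))/(6 - 1))²) = -218994 + (-4 + 4*((-24 - 5*1 + 4)/5)²) = -218994 + (-4 + 4*((-24 - 5 + 4)/5)²) = -218994 + (-4 + 4*((⅕)*(-25))²) = -218994 + (-4 + 4*(-5)²) = -218994 + (-4 + 4*25) = -218994 + (-4 + 100) = -218994 + 96 = -218898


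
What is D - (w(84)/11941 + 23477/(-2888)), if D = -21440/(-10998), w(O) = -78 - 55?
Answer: 1913381280299/189636358392 ≈ 10.090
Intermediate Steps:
w(O) = -133
D = 10720/5499 (D = -21440*(-1/10998) = 10720/5499 ≈ 1.9494)
D - (w(84)/11941 + 23477/(-2888)) = 10720/5499 - (-133/11941 + 23477/(-2888)) = 10720/5499 - (-133*1/11941 + 23477*(-1/2888)) = 10720/5499 - (-133/11941 - 23477/2888) = 10720/5499 - 1*(-280722961/34485608) = 10720/5499 + 280722961/34485608 = 1913381280299/189636358392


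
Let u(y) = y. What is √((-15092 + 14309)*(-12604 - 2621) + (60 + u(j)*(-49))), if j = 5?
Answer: √11920990 ≈ 3452.7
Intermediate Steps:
√((-15092 + 14309)*(-12604 - 2621) + (60 + u(j)*(-49))) = √((-15092 + 14309)*(-12604 - 2621) + (60 + 5*(-49))) = √(-783*(-15225) + (60 - 245)) = √(11921175 - 185) = √11920990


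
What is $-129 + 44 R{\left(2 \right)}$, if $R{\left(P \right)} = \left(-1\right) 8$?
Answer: $-481$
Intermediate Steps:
$R{\left(P \right)} = -8$
$-129 + 44 R{\left(2 \right)} = -129 + 44 \left(-8\right) = -129 - 352 = -481$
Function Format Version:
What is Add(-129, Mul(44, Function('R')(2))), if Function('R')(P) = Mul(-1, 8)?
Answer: -481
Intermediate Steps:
Function('R')(P) = -8
Add(-129, Mul(44, Function('R')(2))) = Add(-129, Mul(44, -8)) = Add(-129, -352) = -481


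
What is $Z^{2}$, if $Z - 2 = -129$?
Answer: $16129$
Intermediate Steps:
$Z = -127$ ($Z = 2 - 129 = -127$)
$Z^{2} = \left(-127\right)^{2} = 16129$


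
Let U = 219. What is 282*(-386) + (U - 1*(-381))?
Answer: -108252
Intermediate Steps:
282*(-386) + (U - 1*(-381)) = 282*(-386) + (219 - 1*(-381)) = -108852 + (219 + 381) = -108852 + 600 = -108252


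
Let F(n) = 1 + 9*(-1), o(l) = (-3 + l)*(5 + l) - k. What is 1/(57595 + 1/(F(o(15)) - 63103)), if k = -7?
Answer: 63111/3634878044 ≈ 1.7363e-5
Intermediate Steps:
o(l) = 7 + (-3 + l)*(5 + l) (o(l) = (-3 + l)*(5 + l) - 1*(-7) = (-3 + l)*(5 + l) + 7 = 7 + (-3 + l)*(5 + l))
F(n) = -8 (F(n) = 1 - 9 = -8)
1/(57595 + 1/(F(o(15)) - 63103)) = 1/(57595 + 1/(-8 - 63103)) = 1/(57595 + 1/(-63111)) = 1/(57595 - 1/63111) = 1/(3634878044/63111) = 63111/3634878044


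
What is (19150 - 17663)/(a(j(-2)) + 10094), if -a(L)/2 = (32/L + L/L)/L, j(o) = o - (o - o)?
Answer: 1487/10079 ≈ 0.14753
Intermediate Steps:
j(o) = o (j(o) = o - 1*0 = o + 0 = o)
a(L) = -2*(1 + 32/L)/L (a(L) = -2*(32/L + L/L)/L = -2*(32/L + 1)/L = -2*(1 + 32/L)/L)
(19150 - 17663)/(a(j(-2)) + 10094) = (19150 - 17663)/(2*(-32 - 1*(-2))/(-2)**2 + 10094) = 1487/(2*(1/4)*(-32 + 2) + 10094) = 1487/(2*(1/4)*(-30) + 10094) = 1487/(-15 + 10094) = 1487/10079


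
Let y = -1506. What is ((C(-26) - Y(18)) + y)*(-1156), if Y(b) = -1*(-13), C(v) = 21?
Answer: 1731688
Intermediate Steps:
Y(b) = 13
((C(-26) - Y(18)) + y)*(-1156) = ((21 - 1*13) - 1506)*(-1156) = ((21 - 13) - 1506)*(-1156) = (8 - 1506)*(-1156) = -1498*(-1156) = 1731688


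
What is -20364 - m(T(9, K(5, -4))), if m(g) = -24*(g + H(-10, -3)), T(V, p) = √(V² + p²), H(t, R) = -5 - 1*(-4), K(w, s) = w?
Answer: -20388 + 24*√106 ≈ -20141.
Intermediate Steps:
H(t, R) = -1 (H(t, R) = -5 + 4 = -1)
m(g) = 24 - 24*g (m(g) = -24*(g - 1) = -24*(-1 + g) = 24 - 24*g)
-20364 - m(T(9, K(5, -4))) = -20364 - (24 - 24*√(9² + 5²)) = -20364 - (24 - 24*√(81 + 25)) = -20364 - (24 - 24*√106) = -20364 + (-24 + 24*√106) = -20388 + 24*√106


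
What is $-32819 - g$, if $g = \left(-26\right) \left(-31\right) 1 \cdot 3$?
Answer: $-35237$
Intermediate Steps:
$g = 2418$ ($g = 806 \cdot 3 = 2418$)
$-32819 - g = -32819 - 2418 = -35237$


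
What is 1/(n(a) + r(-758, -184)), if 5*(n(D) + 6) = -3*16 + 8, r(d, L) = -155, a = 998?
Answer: -1/169 ≈ -0.0059172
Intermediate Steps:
n(D) = -14 (n(D) = -6 + (-3*16 + 8)/5 = -6 + (-48 + 8)/5 = -6 + (1/5)*(-40) = -6 - 8 = -14)
1/(n(a) + r(-758, -184)) = 1/(-14 - 155) = 1/(-169) = -1/169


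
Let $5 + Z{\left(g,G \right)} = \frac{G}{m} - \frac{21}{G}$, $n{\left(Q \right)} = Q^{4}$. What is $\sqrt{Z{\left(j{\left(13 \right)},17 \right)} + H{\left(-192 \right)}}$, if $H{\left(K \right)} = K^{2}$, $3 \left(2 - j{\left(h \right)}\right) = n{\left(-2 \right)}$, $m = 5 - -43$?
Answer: $\frac{5 \sqrt{61355499}}{204} \approx 191.98$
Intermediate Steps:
$m = 48$ ($m = 5 + 43 = 48$)
$j{\left(h \right)} = - \frac{10}{3}$ ($j{\left(h \right)} = 2 - \frac{\left(-2\right)^{4}}{3} = 2 - \frac{16}{3} = - \frac{10}{3}$)
$Z{\left(g,G \right)} = -5 - \frac{21}{G} + \frac{G}{48}$ ($Z{\left(g,G \right)} = -5 + \left(\frac{G}{48} - \frac{21}{G}\right) = -5 + \left(- \frac{21}{G} + \frac{G}{48}\right) = -5 - \frac{21}{G} + \frac{G}{48}$)
$\sqrt{Z{\left(j{\left(13 \right)},17 \right)} + H{\left(-192 \right)}} = \sqrt{\left(-5 - \frac{21}{17} + \frac{1}{48} \cdot 17\right) + \left(-192\right)^{2}} = \sqrt{\left(-5 - \frac{21}{17} + \frac{17}{48}\right) + 36864} = \sqrt{- \frac{4799}{816} + 36864} = \sqrt{\frac{30076225}{816}} = \frac{5 \sqrt{61355499}}{204}$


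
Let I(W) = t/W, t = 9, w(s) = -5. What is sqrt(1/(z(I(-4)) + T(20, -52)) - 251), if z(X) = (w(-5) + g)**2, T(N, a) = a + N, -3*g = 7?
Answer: I*sqrt(49187)/14 ≈ 15.842*I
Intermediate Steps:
g = -7/3 (g = -1/3*7 = -7/3 ≈ -2.3333)
T(N, a) = N + a
I(W) = 9/W
z(X) = 484/9 (z(X) = (-5 - 7/3)**2 = (-22/3)**2 = 484/9)
sqrt(1/(z(I(-4)) + T(20, -52)) - 251) = sqrt(1/(484/9 + (20 - 52)) - 251) = sqrt(1/(484/9 - 32) - 251) = sqrt(1/(196/9) - 251) = sqrt(9/196 - 251) = sqrt(-49187/196) = I*sqrt(49187)/14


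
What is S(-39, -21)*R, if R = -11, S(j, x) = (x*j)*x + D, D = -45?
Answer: 189684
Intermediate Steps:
S(j, x) = -45 + j*x² (S(j, x) = (x*j)*x - 45 = (j*x)*x - 45 = j*x² - 45 = -45 + j*x²)
S(-39, -21)*R = (-45 - 39*(-21)²)*(-11) = (-45 - 39*441)*(-11) = (-45 - 17199)*(-11) = -17244*(-11) = 189684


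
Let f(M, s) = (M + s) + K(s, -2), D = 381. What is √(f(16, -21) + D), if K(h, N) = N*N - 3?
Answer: √377 ≈ 19.416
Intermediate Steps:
K(h, N) = -3 + N² (K(h, N) = N² - 3 = -3 + N²)
f(M, s) = 1 + M + s (f(M, s) = (M + s) + (-3 + (-2)²) = (M + s) + (-3 + 4) = (M + s) + 1 = 1 + M + s)
√(f(16, -21) + D) = √((1 + 16 - 21) + 381) = √(-4 + 381) = √377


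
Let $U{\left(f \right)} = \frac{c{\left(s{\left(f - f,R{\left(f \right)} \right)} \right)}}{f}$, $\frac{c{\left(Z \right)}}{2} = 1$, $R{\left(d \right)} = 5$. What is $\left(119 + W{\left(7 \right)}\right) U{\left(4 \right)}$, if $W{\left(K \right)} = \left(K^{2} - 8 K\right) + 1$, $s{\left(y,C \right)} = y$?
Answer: $\frac{113}{2} \approx 56.5$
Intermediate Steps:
$W{\left(K \right)} = 1 + K^{2} - 8 K$
$c{\left(Z \right)} = 2$ ($c{\left(Z \right)} = 2 \cdot 1 = 2$)
$U{\left(f \right)} = \frac{2}{f}$
$\left(119 + W{\left(7 \right)}\right) U{\left(4 \right)} = \left(119 + \left(1 + 7^{2} - 56\right)\right) \frac{2}{4} = \left(119 + \left(1 + 49 - 56\right)\right) 2 \cdot \frac{1}{4} = \left(119 - 6\right) \frac{1}{2} = 113 \cdot \frac{1}{2} = \frac{113}{2}$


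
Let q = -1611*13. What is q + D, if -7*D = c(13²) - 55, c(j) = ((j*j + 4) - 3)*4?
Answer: -260794/7 ≈ -37256.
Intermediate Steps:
q = -20943
c(j) = 4 + 4*j² (c(j) = ((j² + 4) - 3)*4 = ((4 + j²) - 3)*4 = (1 + j²)*4 = 4 + 4*j²)
D = -114193/7 (D = -((4 + 4*(13²)²) - 55)/7 = -((4 + 4*169²) - 55)/7 = -((4 + 4*28561) - 55)/7 = -((4 + 114244) - 55)/7 = -(114248 - 55)/7 = -⅐*114193 = -114193/7 ≈ -16313.)
q + D = -20943 - 114193/7 = -260794/7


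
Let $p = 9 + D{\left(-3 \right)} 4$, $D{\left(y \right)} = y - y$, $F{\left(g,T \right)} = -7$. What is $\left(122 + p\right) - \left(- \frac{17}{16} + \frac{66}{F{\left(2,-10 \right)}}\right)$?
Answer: $\frac{15847}{112} \approx 141.49$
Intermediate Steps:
$D{\left(y \right)} = 0$
$p = 9$ ($p = 9 + 0 \cdot 4 = 9 + 0 = 9$)
$\left(122 + p\right) - \left(- \frac{17}{16} + \frac{66}{F{\left(2,-10 \right)}}\right) = \left(122 + 9\right) - \left(- \frac{66}{7} - \frac{17}{16}\right) = 131 - - \frac{1175}{112} = 131 + \left(\frac{66}{7} + \frac{17}{16}\right) = 131 + \frac{1175}{112} = \frac{15847}{112}$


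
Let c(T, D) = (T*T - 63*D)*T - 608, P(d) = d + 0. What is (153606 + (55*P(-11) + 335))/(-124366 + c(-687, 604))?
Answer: -51112/99408651 ≈ -0.00051416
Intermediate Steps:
P(d) = d
c(T, D) = -608 + T*(T² - 63*D) (c(T, D) = (T² - 63*D)*T - 608 = T*(T² - 63*D) - 608 = -608 + T*(T² - 63*D))
(153606 + (55*P(-11) + 335))/(-124366 + c(-687, 604)) = (153606 + (55*(-11) + 335))/(-124366 + (-608 + (-687)³ - 63*604*(-687))) = (153606 + (-605 + 335))/(-124366 + (-608 - 324242703 + 26141724)) = (153606 - 270)/(-124366 - 298101587) = 153336/(-298225953) = 153336*(-1/298225953) = -51112/99408651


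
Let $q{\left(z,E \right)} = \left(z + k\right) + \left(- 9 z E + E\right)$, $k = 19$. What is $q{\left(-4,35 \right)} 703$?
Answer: $920930$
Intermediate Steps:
$q{\left(z,E \right)} = 19 + E + z - 9 E z$ ($q{\left(z,E \right)} = \left(z + 19\right) + \left(- 9 z E + E\right) = \left(19 + z\right) - \left(- E + 9 E z\right) = 19 + E + z - 9 E z$)
$q{\left(-4,35 \right)} 703 = \left(19 + 35 - 4 - 315 \left(-4\right)\right) 703 = \left(19 + 35 - 4 + 1260\right) 703 = 1310 \cdot 703 = 920930$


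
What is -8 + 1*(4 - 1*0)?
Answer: -4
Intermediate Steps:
-8 + 1*(4 - 1*0) = -8 + 1*(4 + 0) = -8 + 1*4 = -8 + 4 = -4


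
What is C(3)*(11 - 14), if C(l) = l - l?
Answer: 0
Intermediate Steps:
C(l) = 0
C(3)*(11 - 14) = 0*(11 - 14) = 0*(-3) = 0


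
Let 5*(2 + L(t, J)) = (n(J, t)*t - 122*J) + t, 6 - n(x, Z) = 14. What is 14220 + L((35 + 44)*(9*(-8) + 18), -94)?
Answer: 22484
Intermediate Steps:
n(x, Z) = -8 (n(x, Z) = 6 - 1*14 = 6 - 14 = -8)
L(t, J) = -2 - 122*J/5 - 7*t/5 (L(t, J) = -2 + ((-8*t - 122*J) + t)/5 = -2 + ((-122*J - 8*t) + t)/5 = -2 + (-122*J - 7*t)/5 = -2 + (-122*J/5 - 7*t/5) = -2 - 122*J/5 - 7*t/5)
14220 + L((35 + 44)*(9*(-8) + 18), -94) = 14220 + (-2 - 122/5*(-94) - 7*(35 + 44)*(9*(-8) + 18)/5) = 14220 + (-2 + 11468/5 - 553*(-72 + 18)/5) = 14220 + (-2 + 11468/5 - 553*(-54)/5) = 14220 + (-2 + 11468/5 - 7/5*(-4266)) = 14220 + (-2 + 11468/5 + 29862/5) = 14220 + 8264 = 22484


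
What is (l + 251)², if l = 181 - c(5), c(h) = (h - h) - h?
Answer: 190969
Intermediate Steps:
c(h) = -h (c(h) = 0 - h = -h)
l = 186 (l = 181 - (-1)*5 = 181 - 1*(-5) = 181 + 5 = 186)
(l + 251)² = (186 + 251)² = 437² = 190969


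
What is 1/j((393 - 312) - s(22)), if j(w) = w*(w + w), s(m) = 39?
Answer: 1/3528 ≈ 0.00028345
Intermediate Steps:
j(w) = 2*w² (j(w) = w*(2*w) = 2*w²)
1/j((393 - 312) - s(22)) = 1/(2*((393 - 312) - 1*39)²) = 1/(2*(81 - 39)²) = 1/(2*42²) = 1/(2*1764) = 1/3528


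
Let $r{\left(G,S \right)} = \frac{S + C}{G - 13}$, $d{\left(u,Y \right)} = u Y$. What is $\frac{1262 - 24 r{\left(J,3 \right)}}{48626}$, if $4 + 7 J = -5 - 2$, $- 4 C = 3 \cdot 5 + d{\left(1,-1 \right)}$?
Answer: $\frac{10720}{413321} \approx 0.025936$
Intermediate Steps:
$d{\left(u,Y \right)} = Y u$
$C = - \frac{7}{2}$ ($C = - \frac{3 \cdot 5 - 1}{4} = - \frac{15 - 1}{4} = \left(- \frac{1}{4}\right) 14 = - \frac{7}{2} \approx -3.5$)
$J = - \frac{11}{7}$ ($J = - \frac{4}{7} + \frac{-5 - 2}{7} = - \frac{4}{7} + \frac{1}{7} \left(-7\right) = - \frac{4}{7} - 1 = - \frac{11}{7} \approx -1.5714$)
$r{\left(G,S \right)} = \frac{- \frac{7}{2} + S}{-13 + G}$ ($r{\left(G,S \right)} = \frac{S - \frac{7}{2}}{G - 13} = \frac{- \frac{7}{2} + S}{-13 + G}$)
$\frac{1262 - 24 r{\left(J,3 \right)}}{48626} = \frac{1262 - 24 \frac{- \frac{7}{2} + 3}{-13 - \frac{11}{7}}}{48626} = \left(1262 - 24 \frac{1}{- \frac{102}{7}} \left(- \frac{1}{2}\right)\right) \frac{1}{48626} = \left(1262 - 24 \left(\left(- \frac{7}{102}\right) \left(- \frac{1}{2}\right)\right)\right) \frac{1}{48626} = \left(1262 - 24 \cdot \frac{7}{204}\right) \frac{1}{48626} = \left(1262 - \frac{14}{17}\right) \frac{1}{48626} = \frac{21440}{17} \cdot \frac{1}{48626} = \frac{10720}{413321}$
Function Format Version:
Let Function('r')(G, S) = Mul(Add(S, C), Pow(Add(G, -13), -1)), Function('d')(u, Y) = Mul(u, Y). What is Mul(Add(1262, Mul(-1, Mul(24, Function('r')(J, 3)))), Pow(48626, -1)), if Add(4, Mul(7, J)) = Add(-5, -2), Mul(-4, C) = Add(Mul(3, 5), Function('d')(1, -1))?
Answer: Rational(10720, 413321) ≈ 0.025936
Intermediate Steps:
Function('d')(u, Y) = Mul(Y, u)
C = Rational(-7, 2) (C = Mul(Rational(-1, 4), Add(Mul(3, 5), Mul(-1, 1))) = Mul(Rational(-1, 4), Add(15, -1)) = Mul(Rational(-1, 4), 14) = Rational(-7, 2) ≈ -3.5000)
J = Rational(-11, 7) (J = Add(Rational(-4, 7), Mul(Rational(1, 7), Add(-5, -2))) = Add(Rational(-4, 7), Mul(Rational(1, 7), -7)) = Add(Rational(-4, 7), -1) = Rational(-11, 7) ≈ -1.5714)
Function('r')(G, S) = Mul(Pow(Add(-13, G), -1), Add(Rational(-7, 2), S)) (Function('r')(G, S) = Mul(Add(S, Rational(-7, 2)), Pow(Add(G, -13), -1)) = Mul(Add(Rational(-7, 2), S), Pow(Add(-13, G), -1)) = Mul(Pow(Add(-13, G), -1), Add(Rational(-7, 2), S)))
Mul(Add(1262, Mul(-1, Mul(24, Function('r')(J, 3)))), Pow(48626, -1)) = Mul(Add(1262, Mul(-1, Mul(24, Mul(Pow(Add(-13, Rational(-11, 7)), -1), Add(Rational(-7, 2), 3))))), Pow(48626, -1)) = Mul(Add(1262, Mul(-1, Mul(24, Mul(Pow(Rational(-102, 7), -1), Rational(-1, 2))))), Rational(1, 48626)) = Mul(Add(1262, Mul(-1, Mul(24, Mul(Rational(-7, 102), Rational(-1, 2))))), Rational(1, 48626)) = Mul(Add(1262, Mul(-1, Mul(24, Rational(7, 204)))), Rational(1, 48626)) = Mul(Add(1262, Mul(-1, Rational(14, 17))), Rational(1, 48626)) = Mul(Add(1262, Rational(-14, 17)), Rational(1, 48626)) = Mul(Rational(21440, 17), Rational(1, 48626)) = Rational(10720, 413321)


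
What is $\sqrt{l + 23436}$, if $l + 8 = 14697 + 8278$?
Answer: $7 \sqrt{947} \approx 215.41$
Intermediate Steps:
$l = 22967$ ($l = -8 + \left(14697 + 8278\right) = -8 + 22975 = 22967$)
$\sqrt{l + 23436} = \sqrt{22967 + 23436} = \sqrt{46403} = 7 \sqrt{947}$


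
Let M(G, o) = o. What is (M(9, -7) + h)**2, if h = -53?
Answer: 3600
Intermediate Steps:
(M(9, -7) + h)**2 = (-7 - 53)**2 = (-60)**2 = 3600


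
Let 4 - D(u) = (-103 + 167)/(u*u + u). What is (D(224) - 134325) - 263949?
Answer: -627275252/1575 ≈ -3.9827e+5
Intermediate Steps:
D(u) = 4 - 64/(u + u²) (D(u) = 4 - (-103 + 167)/(u*u + u) = 4 - 64/(u² + u) = 4 - 64/(u + u²))
(D(224) - 134325) - 263949 = (4*(-16 + 224 + 224²)/(224*(1 + 224)) - 134325) - 263949 = (4*(1/224)*(-16 + 224 + 50176)/225 - 134325) - 263949 = (4*(1/224)*(1/225)*50384 - 134325) - 263949 = (6298/1575 - 134325) - 263949 = -211555577/1575 - 263949 = -627275252/1575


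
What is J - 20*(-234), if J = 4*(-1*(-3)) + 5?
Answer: 4697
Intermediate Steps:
J = 17 (J = 4*3 + 5 = 12 + 5 = 17)
J - 20*(-234) = 17 - 20*(-234) = 17 + 4680 = 4697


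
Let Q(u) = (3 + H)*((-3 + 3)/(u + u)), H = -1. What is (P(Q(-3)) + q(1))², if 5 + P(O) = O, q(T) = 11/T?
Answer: 36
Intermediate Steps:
Q(u) = 0 (Q(u) = (3 - 1)*((-3 + 3)/(u + u)) = 2*(0/((2*u))) = 2*(0*(1/(2*u))) = 2*0 = 0)
P(O) = -5 + O
(P(Q(-3)) + q(1))² = ((-5 + 0) + 11/1)² = (-5 + 11*1)² = (-5 + 11)² = 6² = 36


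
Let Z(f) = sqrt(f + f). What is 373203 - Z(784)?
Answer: 373203 - 28*sqrt(2) ≈ 3.7316e+5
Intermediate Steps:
Z(f) = sqrt(2)*sqrt(f) (Z(f) = sqrt(2*f) = sqrt(2)*sqrt(f))
373203 - Z(784) = 373203 - sqrt(2)*sqrt(784) = 373203 - sqrt(2)*28 = 373203 - 28*sqrt(2)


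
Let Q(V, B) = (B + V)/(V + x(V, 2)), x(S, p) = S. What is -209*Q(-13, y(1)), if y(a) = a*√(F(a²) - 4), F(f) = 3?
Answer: -209/2 + 209*I/26 ≈ -104.5 + 8.0385*I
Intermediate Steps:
y(a) = I*a (y(a) = a*√(3 - 4) = a*√(-1) = a*I = I*a)
Q(V, B) = (B + V)/(2*V) (Q(V, B) = (B + V)/(V + V) = (B + V)/((2*V)) = (B + V)*(1/(2*V)) = (B + V)/(2*V))
-209*Q(-13, y(1)) = -209*(I*1 - 13)/(2*(-13)) = -209*(-1)*(I - 13)/(2*13) = -209*(-1)*(-13 + I)/(2*13) = -209*(½ - I/26) = -209/2 + 209*I/26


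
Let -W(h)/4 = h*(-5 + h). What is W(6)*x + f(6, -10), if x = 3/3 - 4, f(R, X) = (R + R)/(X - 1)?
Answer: 780/11 ≈ 70.909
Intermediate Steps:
W(h) = -4*h*(-5 + h)
f(R, X) = 2*R/(-1 + X) (f(R, X) = (2*R)/(-1 + X) = 2*R/(-1 + X))
x = -3 (x = (⅓)*3 - 4 = 1 - 4 = -3)
W(6)*x + f(6, -10) = (4*6*(5 - 1*6))*(-3) + 2*6/(-1 - 10) = (4*6*(5 - 6))*(-3) + 2*6/(-11) = (4*6*(-1))*(-3) + 2*6*(-1/11) = -24*(-3) - 12/11 = 72 - 12/11 = 780/11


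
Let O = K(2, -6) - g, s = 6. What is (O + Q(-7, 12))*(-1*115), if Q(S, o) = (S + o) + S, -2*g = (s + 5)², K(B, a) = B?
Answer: -13915/2 ≈ -6957.5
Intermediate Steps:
g = -121/2 (g = -(6 + 5)²/2 = -½*11² = -½*121 = -121/2 ≈ -60.500)
Q(S, o) = o + 2*S
O = 125/2 (O = 2 - 1*(-121/2) = 2 + 121/2 = 125/2 ≈ 62.500)
(O + Q(-7, 12))*(-1*115) = (125/2 + (12 + 2*(-7)))*(-1*115) = (125/2 + (12 - 14))*(-115) = (125/2 - 2)*(-115) = (121/2)*(-115) = -13915/2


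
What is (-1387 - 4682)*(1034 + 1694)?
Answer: -16556232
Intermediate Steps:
(-1387 - 4682)*(1034 + 1694) = -6069*2728 = -16556232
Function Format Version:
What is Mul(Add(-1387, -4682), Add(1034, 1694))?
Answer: -16556232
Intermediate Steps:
Mul(Add(-1387, -4682), Add(1034, 1694)) = Mul(-6069, 2728) = -16556232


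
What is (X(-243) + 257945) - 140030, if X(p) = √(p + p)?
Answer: 117915 + 9*I*√6 ≈ 1.1792e+5 + 22.045*I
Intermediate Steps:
X(p) = √2*√p (X(p) = √(2*p) = √2*√p)
(X(-243) + 257945) - 140030 = (√2*√(-243) + 257945) - 140030 = (√2*(9*I*√3) + 257945) - 140030 = (9*I*√6 + 257945) - 140030 = (257945 + 9*I*√6) - 140030 = 117915 + 9*I*√6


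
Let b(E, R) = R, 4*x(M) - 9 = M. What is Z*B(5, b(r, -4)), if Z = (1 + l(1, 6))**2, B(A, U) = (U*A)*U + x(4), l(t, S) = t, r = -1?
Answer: 333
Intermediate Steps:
x(M) = 9/4 + M/4
B(A, U) = 13/4 + A*U**2 (B(A, U) = (U*A)*U + (9/4 + (1/4)*4) = (A*U)*U + (9/4 + 1) = A*U**2 + 13/4 = 13/4 + A*U**2)
Z = 4 (Z = (1 + 1)**2 = 2**2 = 4)
Z*B(5, b(r, -4)) = 4*(13/4 + 5*(-4)**2) = 4*(13/4 + 5*16) = 4*(13/4 + 80) = 4*(333/4) = 333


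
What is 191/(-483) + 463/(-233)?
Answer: -268132/112539 ≈ -2.3826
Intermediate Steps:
191/(-483) + 463/(-233) = 191*(-1/483) + 463*(-1/233) = -191/483 - 463/233 = -268132/112539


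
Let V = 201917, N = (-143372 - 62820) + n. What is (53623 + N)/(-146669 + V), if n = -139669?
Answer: -146119/27624 ≈ -5.2896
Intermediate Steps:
N = -345861 (N = (-143372 - 62820) - 139669 = -206192 - 139669 = -345861)
(53623 + N)/(-146669 + V) = (53623 - 345861)/(-146669 + 201917) = -292238/55248 = -292238*1/55248 = -146119/27624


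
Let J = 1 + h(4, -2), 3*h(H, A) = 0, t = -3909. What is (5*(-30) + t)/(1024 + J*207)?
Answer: -4059/1231 ≈ -3.2973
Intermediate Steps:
h(H, A) = 0 (h(H, A) = (⅓)*0 = 0)
J = 1 (J = 1 + 0 = 1)
(5*(-30) + t)/(1024 + J*207) = (5*(-30) - 3909)/(1024 + 1*207) = (-150 - 3909)/(1024 + 207) = -4059/1231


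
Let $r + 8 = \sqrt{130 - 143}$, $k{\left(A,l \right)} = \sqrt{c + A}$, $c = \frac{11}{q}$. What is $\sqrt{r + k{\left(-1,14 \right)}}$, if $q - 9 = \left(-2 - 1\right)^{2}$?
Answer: $\frac{\sqrt{-288 + 6 i \sqrt{14} + 36 i \sqrt{13}}}{6} \approx 0.72425 + 2.9197 i$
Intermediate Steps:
$q = 18$ ($q = 9 + \left(-2 - 1\right)^{2} = 9 + \left(-3\right)^{2} = 9 + 9 = 18$)
$c = \frac{11}{18} \approx 0.61111$
$k{\left(A,l \right)} = \sqrt{\frac{11}{18} + A}$
$r = -8 + i \sqrt{13}$ ($r = -8 + \sqrt{130 - 143} = -8 + \sqrt{-13} = -8 + i \sqrt{13} \approx -8.0 + 3.6056 i$)
$\sqrt{r + k{\left(-1,14 \right)}} = \sqrt{\left(-8 + i \sqrt{13}\right) + \frac{\sqrt{22 + 36 \left(-1\right)}}{6}} = \sqrt{\left(-8 + i \sqrt{13}\right) + \frac{\sqrt{22 - 36}}{6}} = \sqrt{\left(-8 + i \sqrt{13}\right) + \frac{\sqrt{-14}}{6}} = \sqrt{\left(-8 + i \sqrt{13}\right) + \frac{i \sqrt{14}}{6}} = \sqrt{-8 + i \sqrt{13} + \frac{i \sqrt{14}}{6}}$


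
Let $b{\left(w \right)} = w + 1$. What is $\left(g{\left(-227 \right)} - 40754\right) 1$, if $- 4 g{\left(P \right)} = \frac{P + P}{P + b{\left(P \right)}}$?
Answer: $- \frac{36923351}{906} \approx -40754.0$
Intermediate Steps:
$b{\left(w \right)} = 1 + w$
$g{\left(P \right)} = - \frac{P}{2 \left(1 + 2 P\right)}$ ($g{\left(P \right)} = - \frac{\left(P + P\right) \frac{1}{P + \left(1 + P\right)}}{4} = - \frac{2 P \frac{1}{1 + 2 P}}{4} = - \frac{P}{2 \left(1 + 2 P\right)}$)
$\left(g{\left(-227 \right)} - 40754\right) 1 = \left(\left(-1\right) \left(-227\right) \frac{1}{2 + 4 \left(-227\right)} - 40754\right) 1 = \left(\left(-1\right) \left(-227\right) \frac{1}{2 - 908} - 40754\right) 1 = \left(\left(-1\right) \left(-227\right) \frac{1}{-906} - 40754\right) 1 = \left(\left(-1\right) \left(-227\right) \left(- \frac{1}{906}\right) - 40754\right) 1 = \left(- \frac{227}{906} - 40754\right) 1 = \left(- \frac{36923351}{906}\right) 1 = - \frac{36923351}{906}$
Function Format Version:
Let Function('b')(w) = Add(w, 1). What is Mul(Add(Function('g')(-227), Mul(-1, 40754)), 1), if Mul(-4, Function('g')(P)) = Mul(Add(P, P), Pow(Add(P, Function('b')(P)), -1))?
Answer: Rational(-36923351, 906) ≈ -40754.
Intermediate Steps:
Function('b')(w) = Add(1, w)
Function('g')(P) = Mul(Rational(-1, 2), P, Pow(Add(1, Mul(2, P)), -1)) (Function('g')(P) = Mul(Rational(-1, 4), Mul(Add(P, P), Pow(Add(P, Add(1, P)), -1))) = Mul(Rational(-1, 4), Mul(Mul(2, P), Pow(Add(1, Mul(2, P)), -1))) = Mul(Rational(-1, 4), Mul(2, P, Pow(Add(1, Mul(2, P)), -1))) = Mul(Rational(-1, 2), P, Pow(Add(1, Mul(2, P)), -1)))
Mul(Add(Function('g')(-227), Mul(-1, 40754)), 1) = Mul(Add(Mul(-1, -227, Pow(Add(2, Mul(4, -227)), -1)), Mul(-1, 40754)), 1) = Mul(Add(Mul(-1, -227, Pow(Add(2, -908), -1)), -40754), 1) = Mul(Add(Mul(-1, -227, Pow(-906, -1)), -40754), 1) = Mul(Add(Mul(-1, -227, Rational(-1, 906)), -40754), 1) = Mul(Add(Rational(-227, 906), -40754), 1) = Mul(Rational(-36923351, 906), 1) = Rational(-36923351, 906)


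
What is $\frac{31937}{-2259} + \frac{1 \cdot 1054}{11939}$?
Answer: $- \frac{378914857}{26970201} \approx -14.049$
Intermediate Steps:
$\frac{31937}{-2259} + \frac{1 \cdot 1054}{11939} = 31937 \left(- \frac{1}{2259}\right) + 1054 \cdot \frac{1}{11939} = - \frac{31937}{2259} + \frac{1054}{11939} = - \frac{378914857}{26970201}$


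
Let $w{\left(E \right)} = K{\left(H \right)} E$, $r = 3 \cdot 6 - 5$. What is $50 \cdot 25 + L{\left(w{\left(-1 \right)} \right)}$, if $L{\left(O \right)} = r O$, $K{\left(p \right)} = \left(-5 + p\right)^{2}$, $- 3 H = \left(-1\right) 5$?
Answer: $\frac{9950}{9} \approx 1105.6$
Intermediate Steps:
$H = \frac{5}{3}$ ($H = - \frac{\left(-1\right) 5}{3} = \left(- \frac{1}{3}\right) \left(-5\right) = \frac{5}{3} \approx 1.6667$)
$r = 13$ ($r = 18 - 5 = 13$)
$w{\left(E \right)} = \frac{100 E}{9}$ ($w{\left(E \right)} = \left(-5 + \frac{5}{3}\right)^{2} E = \left(- \frac{10}{3}\right)^{2} E = \frac{100 E}{9}$)
$L{\left(O \right)} = 13 O$
$50 \cdot 25 + L{\left(w{\left(-1 \right)} \right)} = 50 \cdot 25 + 13 \cdot \frac{100}{9} \left(-1\right) = 1250 + 13 \left(- \frac{100}{9}\right) = 1250 - \frac{1300}{9} = \frac{9950}{9}$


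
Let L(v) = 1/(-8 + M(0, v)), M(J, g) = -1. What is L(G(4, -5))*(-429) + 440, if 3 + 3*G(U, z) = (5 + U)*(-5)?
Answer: 1463/3 ≈ 487.67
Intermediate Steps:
G(U, z) = -28/3 - 5*U/3 (G(U, z) = -1 + ((5 + U)*(-5))/3 = -1 + (-25 - 5*U)/3 = -1 + (-25/3 - 5*U/3) = -28/3 - 5*U/3)
L(v) = -1/9 (L(v) = 1/(-8 - 1) = 1/(-9) = -1/9)
L(G(4, -5))*(-429) + 440 = -1/9*(-429) + 440 = 143/3 + 440 = 1463/3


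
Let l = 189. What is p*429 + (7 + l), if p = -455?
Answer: -194999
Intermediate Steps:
p*429 + (7 + l) = -455*429 + (7 + 189) = -195195 + 196 = -194999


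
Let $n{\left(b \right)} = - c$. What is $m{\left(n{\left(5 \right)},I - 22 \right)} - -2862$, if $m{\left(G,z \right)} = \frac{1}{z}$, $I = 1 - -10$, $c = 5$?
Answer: $\frac{31481}{11} \approx 2861.9$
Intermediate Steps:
$I = 11$ ($I = 1 + 10 = 11$)
$n{\left(b \right)} = -5$ ($n{\left(b \right)} = \left(-1\right) 5 = -5$)
$m{\left(n{\left(5 \right)},I - 22 \right)} - -2862 = \frac{1}{11 - 22} - -2862 = \frac{1}{-11} + 2862 = - \frac{1}{11} + 2862 = \frac{31481}{11}$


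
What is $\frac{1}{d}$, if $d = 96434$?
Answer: $\frac{1}{96434} \approx 1.037 \cdot 10^{-5}$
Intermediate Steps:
$\frac{1}{d} = \frac{1}{96434}$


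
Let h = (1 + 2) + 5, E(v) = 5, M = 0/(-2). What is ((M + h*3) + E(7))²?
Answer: 841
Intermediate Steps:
M = 0 (M = 0*(-½) = 0)
h = 8 (h = 3 + 5 = 8)
((M + h*3) + E(7))² = ((0 + 8*3) + 5)² = ((0 + 24) + 5)² = (24 + 5)² = 29² = 841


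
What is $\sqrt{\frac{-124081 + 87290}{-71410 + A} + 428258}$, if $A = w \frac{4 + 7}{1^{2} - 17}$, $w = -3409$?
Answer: $\frac{\sqrt{522972110005316034}}{1105061} \approx 654.42$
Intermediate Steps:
$A = \frac{37499}{16}$ ($A = - 3409 \frac{4 + 7}{1^{2} - 17} = - 3409 \frac{11}{1 - 17} = - 3409 \frac{11}{-16} = - 3409 \cdot 11 \left(- \frac{1}{16}\right) = \left(-3409\right) \left(- \frac{11}{16}\right) = \frac{37499}{16} \approx 2343.7$)
$\sqrt{\frac{-124081 + 87290}{-71410 + A} + 428258} = \sqrt{\frac{-124081 + 87290}{-71410 + \frac{37499}{16}} + 428258} = \sqrt{- \frac{36791}{- \frac{1105061}{16}} + 428258} = \sqrt{\left(-36791\right) \left(- \frac{16}{1105061}\right) + 428258} = \sqrt{\frac{588656}{1105061} + 428258} = \sqrt{\frac{473251802394}{1105061}} = \frac{\sqrt{522972110005316034}}{1105061}$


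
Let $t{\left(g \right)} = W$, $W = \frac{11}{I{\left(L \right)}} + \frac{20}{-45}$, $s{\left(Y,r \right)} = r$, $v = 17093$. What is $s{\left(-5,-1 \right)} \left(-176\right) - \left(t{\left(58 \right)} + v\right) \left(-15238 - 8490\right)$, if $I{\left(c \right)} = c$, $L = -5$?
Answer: $\frac{18248405968}{45} \approx 4.0552 \cdot 10^{8}$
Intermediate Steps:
$W = - \frac{119}{45}$ ($W = \frac{11}{-5} + \frac{20}{-45} = 11 \left(- \frac{1}{5}\right) + 20 \left(- \frac{1}{45}\right) = - \frac{11}{5} - \frac{4}{9} = - \frac{119}{45} \approx -2.6444$)
$t{\left(g \right)} = - \frac{119}{45}$
$s{\left(-5,-1 \right)} \left(-176\right) - \left(t{\left(58 \right)} + v\right) \left(-15238 - 8490\right) = \left(-1\right) \left(-176\right) - \left(- \frac{119}{45} + 17093\right) \left(-15238 - 8490\right) = 176 - \frac{769066}{45} \left(-23728\right) = 176 - - \frac{18248398048}{45} = 176 + \frac{18248398048}{45} = \frac{18248405968}{45}$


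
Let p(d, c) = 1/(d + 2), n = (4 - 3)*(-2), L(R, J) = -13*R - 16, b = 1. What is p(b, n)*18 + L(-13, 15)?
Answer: 159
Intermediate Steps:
L(R, J) = -16 - 13*R
n = -2 (n = 1*(-2) = -2)
p(d, c) = 1/(2 + d)
p(b, n)*18 + L(-13, 15) = 18/(2 + 1) + (-16 - 13*(-13)) = 18/3 + (-16 + 169) = (⅓)*18 + 153 = 6 + 153 = 159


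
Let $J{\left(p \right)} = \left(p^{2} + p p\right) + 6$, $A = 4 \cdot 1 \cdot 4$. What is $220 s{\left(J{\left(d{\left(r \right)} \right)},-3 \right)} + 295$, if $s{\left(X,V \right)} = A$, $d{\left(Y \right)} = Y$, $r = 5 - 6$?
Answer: $3815$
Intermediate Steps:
$r = -1$ ($r = 5 - 6 = -1$)
$A = 16$ ($A = 4 \cdot 4 = 16$)
$J{\left(p \right)} = 6 + 2 p^{2}$ ($J{\left(p \right)} = \left(p^{2} + p^{2}\right) + 6 = 2 p^{2} + 6 = 6 + 2 p^{2}$)
$s{\left(X,V \right)} = 16$
$220 s{\left(J{\left(d{\left(r \right)} \right)},-3 \right)} + 295 = 220 \cdot 16 + 295 = 3520 + 295 = 3815$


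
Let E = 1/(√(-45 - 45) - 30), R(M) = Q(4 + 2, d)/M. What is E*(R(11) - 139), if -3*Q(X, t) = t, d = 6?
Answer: 1531/363 + 1531*I*√10/3630 ≈ 4.2176 + 1.3337*I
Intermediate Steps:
Q(X, t) = -t/3
R(M) = -2/M (R(M) = (-⅓*6)/M = -2/M)
E = 1/(-30 + 3*I*√10) (E = 1/(√(-90) - 30) = 1/(3*I*√10 - 30) = 1/(-30 + 3*I*√10) ≈ -0.030303 - 0.0095827*I)
E*(R(11) - 139) = (-1/33 - I*√10/330)*(-2/11 - 139) = (-1/33 - I*√10/330)*(-1531/11) = 1531/363 + 1531*I*√10/3630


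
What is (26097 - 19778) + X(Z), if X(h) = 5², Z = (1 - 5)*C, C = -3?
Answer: 6344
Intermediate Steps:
Z = 12 (Z = (1 - 5)*(-3) = -4*(-3) = 12)
X(h) = 25
(26097 - 19778) + X(Z) = (26097 - 19778) + 25 = 6319 + 25 = 6344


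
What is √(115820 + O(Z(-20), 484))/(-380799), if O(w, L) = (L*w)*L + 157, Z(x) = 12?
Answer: -√2927049/380799 ≈ -0.0044928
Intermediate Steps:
O(w, L) = 157 + w*L² (O(w, L) = w*L² + 157 = 157 + w*L²)
√(115820 + O(Z(-20), 484))/(-380799) = √(115820 + (157 + 12*484²))/(-380799) = √(115820 + (157 + 12*234256))*(-1/380799) = √(115820 + (157 + 2811072))*(-1/380799) = √(115820 + 2811229)*(-1/380799) = √2927049*(-1/380799) = -√2927049/380799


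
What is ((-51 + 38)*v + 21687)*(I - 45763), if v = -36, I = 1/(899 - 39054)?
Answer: -7736912675646/7631 ≈ -1.0139e+9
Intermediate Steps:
I = -1/38155 (I = 1/(-38155) = -1/38155 ≈ -2.6209e-5)
((-51 + 38)*v + 21687)*(I - 45763) = ((-51 + 38)*(-36) + 21687)*(-1/38155 - 45763) = (-13*(-36) + 21687)*(-1746087266/38155) = (468 + 21687)*(-1746087266/38155) = 22155*(-1746087266/38155) = -7736912675646/7631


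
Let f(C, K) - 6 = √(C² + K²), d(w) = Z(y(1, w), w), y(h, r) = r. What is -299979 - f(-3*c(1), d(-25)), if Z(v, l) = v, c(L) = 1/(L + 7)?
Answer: -299985 - √40009/8 ≈ -3.0001e+5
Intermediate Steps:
c(L) = 1/(7 + L)
d(w) = w
f(C, K) = 6 + √(C² + K²)
-299979 - f(-3*c(1), d(-25)) = -299979 - (6 + √((-3/(7 + 1))² + (-25)²)) = -299979 - (6 + √((-3/8)² + 625)) = -299979 - (6 + √(9/64 + 625)) = -299979 - (6 + √(40009/64)) = -299979 - (6 + √40009/8) = -299979 + (-6 - √40009/8) = -299985 - √40009/8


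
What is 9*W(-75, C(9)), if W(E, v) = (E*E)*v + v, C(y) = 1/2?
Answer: 25317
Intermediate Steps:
C(y) = ½
W(E, v) = v + v*E² (W(E, v) = E²*v + v = v*E² + v = v + v*E²)
9*W(-75, C(9)) = 9*((1 + (-75)²)/2) = 9*((1 + 5625)/2) = 9*((½)*5626) = 9*2813 = 25317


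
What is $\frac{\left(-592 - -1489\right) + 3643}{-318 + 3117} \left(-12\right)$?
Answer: $- \frac{18160}{933} \approx -19.464$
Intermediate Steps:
$\frac{\left(-592 - -1489\right) + 3643}{-318 + 3117} \left(-12\right) = \frac{\left(-592 + 1489\right) + 3643}{2799} \left(-12\right) = \left(897 + 3643\right) \frac{1}{2799} \left(-12\right) = 4540 \cdot \frac{1}{2799} \left(-12\right) = \frac{4540}{2799} \left(-12\right) = - \frac{18160}{933}$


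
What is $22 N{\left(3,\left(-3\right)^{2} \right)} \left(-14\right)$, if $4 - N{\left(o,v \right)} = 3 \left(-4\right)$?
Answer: $-4928$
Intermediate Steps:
$N{\left(o,v \right)} = 16$ ($N{\left(o,v \right)} = 4 - 3 \left(-4\right) = 4 - -12 = 4 + 12 = 16$)
$22 N{\left(3,\left(-3\right)^{2} \right)} \left(-14\right) = 22 \cdot 16 \left(-14\right) = 352 \left(-14\right) = -4928$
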